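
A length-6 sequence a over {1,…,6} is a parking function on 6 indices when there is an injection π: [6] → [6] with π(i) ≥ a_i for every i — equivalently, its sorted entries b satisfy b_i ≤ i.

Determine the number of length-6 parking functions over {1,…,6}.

Count = 1·7^5 = 1·16807 = 16807 (Pollak)
Check (6,1,1,2,4,5) → sorted (1,1,2,4,5,6): b_i ≤ i ∀i, a PF.

16807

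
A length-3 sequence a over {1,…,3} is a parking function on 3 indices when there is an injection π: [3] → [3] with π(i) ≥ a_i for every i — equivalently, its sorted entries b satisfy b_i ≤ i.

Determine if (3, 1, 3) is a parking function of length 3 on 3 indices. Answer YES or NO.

Order a: b = (1, 3, 3).
  b_1=1 ≤ 1
  b_2=3 > 2
  fails at i=2 ⇒ NO

NO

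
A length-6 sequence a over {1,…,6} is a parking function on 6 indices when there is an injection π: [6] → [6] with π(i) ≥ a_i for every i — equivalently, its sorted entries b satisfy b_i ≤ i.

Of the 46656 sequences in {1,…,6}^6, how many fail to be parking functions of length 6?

Count = (6−6+1)·(6+1)^(6−1) = 1·16807 = 16807 [KW]
E.g. (4,6,2,5,3,3) → sorted (2,3,3,4,5,6): b_1=2>1, not a PF.
So 46656 − 16807 = 29849 fail.

29849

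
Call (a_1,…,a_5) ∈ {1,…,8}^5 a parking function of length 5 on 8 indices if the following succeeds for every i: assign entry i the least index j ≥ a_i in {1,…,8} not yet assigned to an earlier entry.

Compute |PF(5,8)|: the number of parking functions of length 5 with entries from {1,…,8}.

26244

|PF| = 4·9^4 = 4×6561 = 26244
E.g. (3,2,5,5,8) → sorted (2,3,5,5,8): b_i ≤ 3+i ∀i, a PF.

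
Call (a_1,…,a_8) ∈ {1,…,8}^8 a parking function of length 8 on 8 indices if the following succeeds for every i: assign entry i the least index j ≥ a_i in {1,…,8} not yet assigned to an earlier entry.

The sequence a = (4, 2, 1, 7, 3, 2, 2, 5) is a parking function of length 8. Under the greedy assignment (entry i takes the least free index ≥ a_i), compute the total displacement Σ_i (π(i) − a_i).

10

Σπ(i) = 1+…+8 = 36; Σa = 4+2+1+7+3+2+2+5 = 26; disp = 36−26 = 10.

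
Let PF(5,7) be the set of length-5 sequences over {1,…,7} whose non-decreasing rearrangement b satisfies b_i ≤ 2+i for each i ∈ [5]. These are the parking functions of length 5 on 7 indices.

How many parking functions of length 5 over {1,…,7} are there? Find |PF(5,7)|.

12288

|PF(5,7)| = (8−5)·8^(5−1) = 3×4096 = 12288 [KW]
Example (2,3,6,5,5) → sorted (2,3,5,5,6): b_i ≤ 2+i ∀i, a PF.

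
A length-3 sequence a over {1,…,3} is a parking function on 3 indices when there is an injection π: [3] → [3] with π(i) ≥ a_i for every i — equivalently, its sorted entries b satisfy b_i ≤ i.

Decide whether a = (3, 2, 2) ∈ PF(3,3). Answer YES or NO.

Sorted: b = (2, 2, 3).
  b_1=2 > 1
  fails at i=1 ⇒ NO

NO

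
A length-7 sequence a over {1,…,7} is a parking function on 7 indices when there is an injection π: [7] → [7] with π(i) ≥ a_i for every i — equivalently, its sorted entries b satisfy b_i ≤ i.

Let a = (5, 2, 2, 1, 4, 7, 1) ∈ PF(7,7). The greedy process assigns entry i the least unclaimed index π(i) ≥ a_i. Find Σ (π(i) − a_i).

6

Σπ(i) = 1+…+7 = 28; Σa = 5+2+2+1+4+7+1 = 22; disp = 28−22 = 6.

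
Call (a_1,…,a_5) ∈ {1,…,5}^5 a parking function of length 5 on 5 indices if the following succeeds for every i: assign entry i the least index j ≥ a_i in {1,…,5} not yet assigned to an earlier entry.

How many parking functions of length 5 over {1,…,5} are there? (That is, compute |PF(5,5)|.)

1296

#PF = (5−5+1)·(5+1)^(5−1) = 1·1296 = 1296 (Pollak)
Example (5,2,2,1,3) → sorted (1,2,2,3,5): b_i ≤ i ∀i, a PF.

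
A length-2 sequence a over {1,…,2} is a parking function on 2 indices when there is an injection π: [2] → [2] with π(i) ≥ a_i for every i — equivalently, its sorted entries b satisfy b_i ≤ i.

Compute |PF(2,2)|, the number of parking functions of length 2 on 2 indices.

Count = (2−2+1)·(2+1)^(2−1) = 1×3 = 3 [KW]
One tuple (1,2) → sorted (1,2): b_i ≤ i ∀i, a PF.

3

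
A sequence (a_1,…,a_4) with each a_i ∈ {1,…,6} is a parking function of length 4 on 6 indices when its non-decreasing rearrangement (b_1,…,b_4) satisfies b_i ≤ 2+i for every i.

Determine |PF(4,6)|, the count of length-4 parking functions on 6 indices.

1029

#PF = (7−4)·7^(4−1) = 3×343 = 1029 [KW]
Check (1,2,2,4) → sorted (1,2,2,4): b_i ≤ 2+i ∀i, a PF.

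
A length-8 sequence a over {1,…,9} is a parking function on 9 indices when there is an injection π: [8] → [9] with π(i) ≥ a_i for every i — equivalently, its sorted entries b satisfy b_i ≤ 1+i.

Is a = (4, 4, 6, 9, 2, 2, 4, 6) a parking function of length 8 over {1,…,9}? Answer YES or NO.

Order a: b = (2, 2, 4, 4, 4, 6, 6, 9).
  b_1=2 ≤ 2
  b_2=2 ≤ 3
  b_3=4 ≤ 4
  b_4=4 ≤ 5
  b_5=4 ≤ 6
  b_6=6 ≤ 7
  b_7=6 ≤ 8
  b_8=9 ≤ 9
All bounds hold ⇒ YES

YES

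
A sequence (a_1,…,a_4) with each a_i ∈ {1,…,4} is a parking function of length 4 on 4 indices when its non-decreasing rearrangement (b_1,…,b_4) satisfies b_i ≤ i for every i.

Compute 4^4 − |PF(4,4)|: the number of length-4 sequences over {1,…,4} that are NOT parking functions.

131

|PF| = (5−4)·5^(4−1) = 1·125 = 125 (Konheim–Weiss)
Example (4,4,2,4) → sorted (2,4,4,4): b_1=2>1, not a PF.
So 256 − 125 = 131 fail.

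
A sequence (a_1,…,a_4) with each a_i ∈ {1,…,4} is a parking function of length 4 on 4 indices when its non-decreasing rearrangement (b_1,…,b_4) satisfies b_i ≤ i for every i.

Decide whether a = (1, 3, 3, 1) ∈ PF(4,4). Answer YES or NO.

Sorted: b = (1, 1, 3, 3).
  b_1=1 ≤ 1
  b_2=1 ≤ 2
  b_3=3 ≤ 3
  b_4=3 ≤ 4
All bounds hold ⇒ YES

YES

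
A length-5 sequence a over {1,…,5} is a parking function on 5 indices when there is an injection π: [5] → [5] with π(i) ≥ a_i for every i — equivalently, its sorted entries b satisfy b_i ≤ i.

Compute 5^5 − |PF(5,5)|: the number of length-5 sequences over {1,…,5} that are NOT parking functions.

1829

|PF| = (6−5)·6^(5−1) = 1×1296 = 1296 (Pollak)
Check (5,2,1,5,5) → sorted (1,2,5,5,5): b_3=5>3, not a PF.
So 3125 − 1296 = 1829 fail.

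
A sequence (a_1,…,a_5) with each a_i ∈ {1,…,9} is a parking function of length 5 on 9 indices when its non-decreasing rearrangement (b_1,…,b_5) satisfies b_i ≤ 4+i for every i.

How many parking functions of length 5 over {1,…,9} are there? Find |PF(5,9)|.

50000

|PF(5,9)| = (9−5+1)·(9+1)^(5−1) = 5×10000 = 50000 [KW]
One tuple (6,4,2,5,1) → sorted (1,2,4,5,6): b_i ≤ 4+i ∀i, a PF.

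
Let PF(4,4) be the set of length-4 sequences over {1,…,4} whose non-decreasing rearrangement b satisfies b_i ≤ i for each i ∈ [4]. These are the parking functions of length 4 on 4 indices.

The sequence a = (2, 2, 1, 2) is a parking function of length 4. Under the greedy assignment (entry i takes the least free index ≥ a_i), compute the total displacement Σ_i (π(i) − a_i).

Σπ = 4·5/2 = 10 (π permutes [4]); Σa = 2+2+1+2 = 7; disp = 10−7 = 3.

3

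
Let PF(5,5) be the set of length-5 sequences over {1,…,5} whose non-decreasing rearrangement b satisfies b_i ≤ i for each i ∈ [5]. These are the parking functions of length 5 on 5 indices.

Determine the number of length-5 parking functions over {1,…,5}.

1296

|PF(5,5)| = (5+1−5)·(5+1)^{5−1} = 1×1296 = 1296 (Konheim–Weiss)
One tuple (1,4,2,4,3) → sorted (1,2,3,4,4): b_i ≤ i ∀i, a PF.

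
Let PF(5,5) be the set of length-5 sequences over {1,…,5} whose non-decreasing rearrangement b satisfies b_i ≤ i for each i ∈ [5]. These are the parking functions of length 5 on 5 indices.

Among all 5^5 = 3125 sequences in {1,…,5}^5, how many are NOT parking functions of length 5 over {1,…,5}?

|PF| = (5+1−5)·(5+1)^{5−1} = 1×1296 = 1296 (Konheim–Weiss)
One tuple (5,5,2,5,5) → sorted (2,5,5,5,5): b_1=2>1, not a PF.
5^5 − 1296 = 3125 − 1296 = 1829

1829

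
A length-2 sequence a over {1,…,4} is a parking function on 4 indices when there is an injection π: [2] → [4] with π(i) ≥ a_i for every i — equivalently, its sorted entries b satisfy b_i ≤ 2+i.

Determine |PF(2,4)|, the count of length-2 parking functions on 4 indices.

#PF = (4−2+1)·(4+1)^(2−1) = 3·5 = 15
E.g. (4,2) → sorted (2,4): b_i ≤ 2+i ∀i, a PF.

15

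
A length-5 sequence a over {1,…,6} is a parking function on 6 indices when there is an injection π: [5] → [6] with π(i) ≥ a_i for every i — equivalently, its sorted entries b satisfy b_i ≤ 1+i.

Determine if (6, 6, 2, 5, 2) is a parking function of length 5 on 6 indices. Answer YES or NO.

Sorted: b = (2, 2, 5, 6, 6).
  b_1=2 ≤ 2
  b_2=2 ≤ 3
  b_3=5 > 4
  fails at i=3 ⇒ NO

NO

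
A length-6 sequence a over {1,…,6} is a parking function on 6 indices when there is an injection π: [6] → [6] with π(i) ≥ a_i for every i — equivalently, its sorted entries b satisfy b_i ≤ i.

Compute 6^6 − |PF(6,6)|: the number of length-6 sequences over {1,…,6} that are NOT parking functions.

29849

|PF| = (6−6+1)·(6+1)^(6−1) = 1×16807 = 16807 [KW]
E.g. (5,1,2,5,6,2) → sorted (1,2,2,5,5,6): b_4=5>4, not a PF.
6^6 − 16807 = 46656 − 16807 = 29849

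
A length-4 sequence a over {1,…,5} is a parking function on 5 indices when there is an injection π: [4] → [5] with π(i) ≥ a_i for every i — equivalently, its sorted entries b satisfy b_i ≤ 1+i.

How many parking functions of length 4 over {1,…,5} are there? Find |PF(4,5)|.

432

Count = 2·6^3 = 2×216 = 432 (Konheim–Weiss)
Example (5,3,2,4) → sorted (2,3,4,5): b_i ≤ 1+i ∀i, a PF.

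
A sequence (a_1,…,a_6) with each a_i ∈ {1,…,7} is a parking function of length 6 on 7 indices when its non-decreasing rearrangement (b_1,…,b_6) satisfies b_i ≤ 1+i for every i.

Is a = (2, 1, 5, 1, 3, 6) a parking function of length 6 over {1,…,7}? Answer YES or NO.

Order a: b = (1, 1, 2, 3, 5, 6).
  b_1=1 ≤ 2
  b_2=1 ≤ 3
  b_3=2 ≤ 4
  b_4=3 ≤ 5
  b_5=5 ≤ 6
  b_6=6 ≤ 7
All bounds hold ⇒ YES

YES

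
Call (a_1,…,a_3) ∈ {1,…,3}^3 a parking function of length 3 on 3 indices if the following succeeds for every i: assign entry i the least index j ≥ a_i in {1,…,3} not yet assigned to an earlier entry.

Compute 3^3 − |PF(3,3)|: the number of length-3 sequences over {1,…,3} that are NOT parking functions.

|PF(3,3)| = (4−3)·4^(3−1) = 1×16 = 16 [KW]
Check (3,3,1) → sorted (1,3,3): b_2=3>2, not a PF.
3^3 − 16 = 27 − 16 = 11

11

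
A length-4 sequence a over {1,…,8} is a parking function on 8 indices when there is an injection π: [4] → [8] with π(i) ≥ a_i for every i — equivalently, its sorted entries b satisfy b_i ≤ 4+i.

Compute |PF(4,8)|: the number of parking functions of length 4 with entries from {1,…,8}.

|PF(4,8)| = (9−4)·9^(4−1) = 5·729 = 3645 [KW]
Check (8,3,6,3) → sorted (3,3,6,8): b_i ≤ 4+i ∀i, a PF.

3645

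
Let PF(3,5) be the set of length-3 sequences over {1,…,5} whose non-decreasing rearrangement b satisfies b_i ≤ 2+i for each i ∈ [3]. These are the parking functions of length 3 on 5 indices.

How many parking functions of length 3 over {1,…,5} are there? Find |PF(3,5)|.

108

#PF = (6−3)·6^(3−1) = 3 · 36 = 108 (Konheim–Weiss)
One tuple (3,1,4) → sorted (1,3,4): b_i ≤ 2+i ∀i, a PF.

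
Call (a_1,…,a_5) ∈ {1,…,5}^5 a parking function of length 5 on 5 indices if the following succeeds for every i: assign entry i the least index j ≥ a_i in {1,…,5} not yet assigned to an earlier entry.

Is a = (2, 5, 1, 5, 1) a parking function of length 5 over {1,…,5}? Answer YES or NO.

NO

Sorted: b = (1, 1, 2, 5, 5).
  b_1=1 ≤ 1
  b_2=1 ≤ 2
  b_3=2 ≤ 3
  b_4=5 > 4
  fails at i=4 ⇒ NO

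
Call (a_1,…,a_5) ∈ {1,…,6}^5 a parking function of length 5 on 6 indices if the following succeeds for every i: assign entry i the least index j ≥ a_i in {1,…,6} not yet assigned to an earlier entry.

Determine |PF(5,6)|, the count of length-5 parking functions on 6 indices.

4802

|PF| = (7−5)·7^(5−1) = 2×2401 = 4802 (Konheim–Weiss)
Example (3,2,5,3,3) → sorted (2,3,3,3,5): b_i ≤ 1+i ∀i, a PF.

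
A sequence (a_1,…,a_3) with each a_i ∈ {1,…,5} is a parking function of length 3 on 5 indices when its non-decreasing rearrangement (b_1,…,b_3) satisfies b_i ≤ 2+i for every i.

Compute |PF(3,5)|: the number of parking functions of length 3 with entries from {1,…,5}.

|PF| = 3·6^2 = 3·36 = 108 (Pollak)
Example (4,4,2) → sorted (2,4,4): b_i ≤ 2+i ∀i, a PF.

108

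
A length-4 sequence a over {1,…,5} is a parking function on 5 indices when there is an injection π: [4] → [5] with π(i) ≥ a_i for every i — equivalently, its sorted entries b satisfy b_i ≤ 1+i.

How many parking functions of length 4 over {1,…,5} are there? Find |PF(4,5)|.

432

|PF(4,5)| = (5−4+1)·(5+1)^(4−1) = 2×216 = 432 [KW]
Example (3,2,5,2) → sorted (2,2,3,5): b_i ≤ 1+i ∀i, a PF.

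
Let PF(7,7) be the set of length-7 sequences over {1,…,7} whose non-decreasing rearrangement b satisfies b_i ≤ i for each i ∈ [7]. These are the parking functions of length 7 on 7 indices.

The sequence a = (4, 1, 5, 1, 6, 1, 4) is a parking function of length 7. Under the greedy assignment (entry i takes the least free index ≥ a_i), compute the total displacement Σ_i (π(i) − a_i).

Σπ = 28 ({1..7} each once); Σa = 4+1+5+1+6+1+4 = 22; disp = 28−22 = 6.

6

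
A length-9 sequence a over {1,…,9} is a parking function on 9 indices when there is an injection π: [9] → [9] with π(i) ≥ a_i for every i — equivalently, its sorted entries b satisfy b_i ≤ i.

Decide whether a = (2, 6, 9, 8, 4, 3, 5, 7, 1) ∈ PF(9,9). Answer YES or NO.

YES

Order a: b = (1, 2, 3, 4, 5, 6, 7, 8, 9).
  b_1=1 ≤ 1
  b_2=2 ≤ 2
  b_3=3 ≤ 3
  b_4=4 ≤ 4
  b_5=5 ≤ 5
  b_6=6 ≤ 6
  b_7=7 ≤ 7
  b_8=8 ≤ 8
  b_9=9 ≤ 9
All bounds hold ⇒ YES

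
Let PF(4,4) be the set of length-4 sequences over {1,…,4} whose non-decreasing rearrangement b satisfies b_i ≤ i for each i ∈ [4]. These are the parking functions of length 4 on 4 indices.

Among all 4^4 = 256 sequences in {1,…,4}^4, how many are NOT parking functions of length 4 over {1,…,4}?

131

#PF = (5−4)·5^(4−1) = 1 · 125 = 125
One tuple (4,4,3,2) → sorted (2,3,4,4): b_1=2>1, not a PF.
4^4 − 125 = 256 − 125 = 131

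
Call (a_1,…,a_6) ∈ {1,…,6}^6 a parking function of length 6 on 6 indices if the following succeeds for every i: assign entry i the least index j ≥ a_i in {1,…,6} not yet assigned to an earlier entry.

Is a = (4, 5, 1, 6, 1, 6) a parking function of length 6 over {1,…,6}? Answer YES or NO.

Sorted: b = (1, 1, 4, 5, 6, 6).
  b_1=1 ≤ 1
  b_2=1 ≤ 2
  b_3=4 > 3
  fails at i=3 ⇒ NO

NO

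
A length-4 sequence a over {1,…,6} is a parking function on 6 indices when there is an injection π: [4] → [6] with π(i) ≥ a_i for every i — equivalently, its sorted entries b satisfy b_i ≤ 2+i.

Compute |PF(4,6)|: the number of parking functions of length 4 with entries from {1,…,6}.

1029

Count = (7−4)·7^(4−1) = 3·343 = 1029
Example (5,4,5,1) → sorted (1,4,5,5): b_i ≤ 2+i ∀i, a PF.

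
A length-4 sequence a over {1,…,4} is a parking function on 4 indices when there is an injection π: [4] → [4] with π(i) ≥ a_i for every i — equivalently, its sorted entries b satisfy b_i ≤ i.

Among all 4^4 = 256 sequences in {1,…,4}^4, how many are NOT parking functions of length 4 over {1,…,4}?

131

|PF(4,4)| = (4−4+1)·(4+1)^(4−1) = 1 · 125 = 125 (Pollak)
E.g. (4,3,4,4) → sorted (3,4,4,4): b_1=3>1, not a PF.
4^4 − 125 = 256 − 125 = 131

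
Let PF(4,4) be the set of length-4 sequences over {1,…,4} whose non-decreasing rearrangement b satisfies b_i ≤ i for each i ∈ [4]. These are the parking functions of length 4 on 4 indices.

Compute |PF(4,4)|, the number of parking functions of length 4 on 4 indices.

Count = (4+1−4)·(4+1)^{4−1} = 1·125 = 125
Example (2,2,2,1) → sorted (1,2,2,2): b_i ≤ i ∀i, a PF.

125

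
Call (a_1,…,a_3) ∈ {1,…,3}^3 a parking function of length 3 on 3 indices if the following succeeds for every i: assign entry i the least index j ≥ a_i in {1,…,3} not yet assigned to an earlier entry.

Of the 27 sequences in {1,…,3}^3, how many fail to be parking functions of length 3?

11

Count = 1·4^2 = 1×16 = 16
Check (2,3,3) → sorted (2,3,3): b_1=2>1, not a PF.
3^3 − 16 = 27 − 16 = 11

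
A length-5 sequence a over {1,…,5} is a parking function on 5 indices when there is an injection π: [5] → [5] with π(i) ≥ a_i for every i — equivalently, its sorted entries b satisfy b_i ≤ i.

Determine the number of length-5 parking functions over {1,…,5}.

1296

|PF(5,5)| = (5+1−5)·(5+1)^{5−1} = 1 · 1296 = 1296 (Pollak)
One tuple (3,2,3,3,1) → sorted (1,2,3,3,3): b_i ≤ i ∀i, a PF.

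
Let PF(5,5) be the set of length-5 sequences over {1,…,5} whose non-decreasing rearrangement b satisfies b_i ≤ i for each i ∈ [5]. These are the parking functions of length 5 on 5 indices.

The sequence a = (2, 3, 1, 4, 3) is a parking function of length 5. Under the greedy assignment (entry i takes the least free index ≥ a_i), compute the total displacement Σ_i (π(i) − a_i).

Σπ(i) = 1+…+5 = 15; Σa = 2+3+1+4+3 = 13; disp = 15−13 = 2.

2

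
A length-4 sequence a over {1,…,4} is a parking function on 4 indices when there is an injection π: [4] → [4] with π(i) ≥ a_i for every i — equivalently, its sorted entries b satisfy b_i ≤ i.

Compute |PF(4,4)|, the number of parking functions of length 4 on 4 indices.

#PF = (4−4+1)·(4+1)^(4−1) = 1·125 = 125
Check (1,1,1,4) → sorted (1,1,1,4): b_i ≤ i ∀i, a PF.

125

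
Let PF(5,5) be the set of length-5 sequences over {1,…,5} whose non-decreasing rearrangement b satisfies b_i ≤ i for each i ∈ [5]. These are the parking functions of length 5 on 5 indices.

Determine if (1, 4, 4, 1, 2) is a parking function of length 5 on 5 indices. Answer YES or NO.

Order a: b = (1, 1, 2, 4, 4).
  b_1=1 ≤ 1
  b_2=1 ≤ 2
  b_3=2 ≤ 3
  b_4=4 ≤ 4
  b_5=4 ≤ 5
All bounds hold ⇒ YES

YES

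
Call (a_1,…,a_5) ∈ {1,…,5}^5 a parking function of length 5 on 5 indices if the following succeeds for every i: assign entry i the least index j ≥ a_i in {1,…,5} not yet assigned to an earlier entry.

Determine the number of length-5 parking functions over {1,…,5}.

1296

|PF| = (5−5+1)·(5+1)^(5−1) = 1 · 1296 = 1296 (Konheim–Weiss)
Check (5,1,1,1,1) → sorted (1,1,1,1,5): b_i ≤ i ∀i, a PF.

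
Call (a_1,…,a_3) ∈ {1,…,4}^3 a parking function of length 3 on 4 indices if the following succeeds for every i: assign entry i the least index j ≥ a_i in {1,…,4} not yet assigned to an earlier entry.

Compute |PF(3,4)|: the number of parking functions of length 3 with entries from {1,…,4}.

Count = (5−3)·5^(3−1) = 2·25 = 50 (Konheim–Weiss)
E.g. (2,3,1) → sorted (1,2,3): b_i ≤ 1+i ∀i, a PF.

50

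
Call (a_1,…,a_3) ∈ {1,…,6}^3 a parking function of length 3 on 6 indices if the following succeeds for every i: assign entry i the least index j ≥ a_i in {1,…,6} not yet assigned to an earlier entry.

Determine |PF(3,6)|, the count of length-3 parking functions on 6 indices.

#PF = (7−3)·7^(3−1) = 4·49 = 196
One tuple (3,5,2) → sorted (2,3,5): b_i ≤ 3+i ∀i, a PF.

196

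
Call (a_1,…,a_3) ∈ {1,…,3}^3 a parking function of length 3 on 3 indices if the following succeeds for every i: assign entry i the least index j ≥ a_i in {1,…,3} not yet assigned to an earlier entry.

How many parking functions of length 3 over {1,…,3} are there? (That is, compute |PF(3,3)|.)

16

#PF = (3−3+1)·(3+1)^(3−1) = 1·16 = 16
Check (3,1,2) → sorted (1,2,3): b_i ≤ i ∀i, a PF.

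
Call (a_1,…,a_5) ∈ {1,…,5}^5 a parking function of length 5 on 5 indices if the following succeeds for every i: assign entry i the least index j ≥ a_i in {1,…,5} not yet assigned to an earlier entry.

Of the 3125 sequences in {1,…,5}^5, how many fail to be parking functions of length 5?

Count = (5−5+1)·(5+1)^(5−1) = 1×1296 = 1296
Check (3,4,5,5,2) → sorted (2,3,4,5,5): b_1=2>1, not a PF.
Total 3125; non-PF = 3125−1296 = 1829

1829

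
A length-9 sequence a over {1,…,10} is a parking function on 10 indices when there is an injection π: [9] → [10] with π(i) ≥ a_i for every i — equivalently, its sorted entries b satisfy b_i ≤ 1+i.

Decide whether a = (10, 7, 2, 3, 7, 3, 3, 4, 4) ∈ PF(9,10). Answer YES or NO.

Order a: b = (2, 3, 3, 3, 4, 4, 7, 7, 10).
  b_1=2 ≤ 2
  b_2=3 ≤ 3
  b_3=3 ≤ 4
  b_4=3 ≤ 5
  b_5=4 ≤ 6
  b_6=4 ≤ 7
  b_7=7 ≤ 8
  b_8=7 ≤ 9
  b_9=10 ≤ 10
All bounds hold ⇒ YES

YES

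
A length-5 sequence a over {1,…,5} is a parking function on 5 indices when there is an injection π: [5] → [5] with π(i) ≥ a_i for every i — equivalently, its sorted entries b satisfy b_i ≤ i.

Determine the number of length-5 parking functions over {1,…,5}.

#PF = (5−5+1)·(5+1)^(5−1) = 1 · 1296 = 1296 (Konheim–Weiss)
One tuple (3,3,1,3,2) → sorted (1,2,3,3,3): b_i ≤ i ∀i, a PF.

1296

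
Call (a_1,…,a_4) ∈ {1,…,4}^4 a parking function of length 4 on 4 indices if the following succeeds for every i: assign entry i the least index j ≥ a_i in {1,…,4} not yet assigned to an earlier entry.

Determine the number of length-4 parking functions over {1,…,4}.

Count = (5−4)·5^(4−1) = 1 · 125 = 125 [KW]
One tuple (3,1,2,4) → sorted (1,2,3,4): b_i ≤ i ∀i, a PF.

125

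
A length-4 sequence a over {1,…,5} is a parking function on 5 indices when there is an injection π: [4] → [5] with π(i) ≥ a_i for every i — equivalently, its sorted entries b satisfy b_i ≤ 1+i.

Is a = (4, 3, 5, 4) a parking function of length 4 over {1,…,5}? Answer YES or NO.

Rearranged: b = (3, 4, 4, 5).
  b_1=3 > 2
  fails at i=1 ⇒ NO

NO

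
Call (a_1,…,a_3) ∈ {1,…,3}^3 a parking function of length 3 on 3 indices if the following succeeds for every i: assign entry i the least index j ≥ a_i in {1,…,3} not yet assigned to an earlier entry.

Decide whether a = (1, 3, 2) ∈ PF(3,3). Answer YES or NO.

Rearranged: b = (1, 2, 3).
  b_1=1 ≤ 1
  b_2=2 ≤ 2
  b_3=3 ≤ 3
All bounds hold ⇒ YES

YES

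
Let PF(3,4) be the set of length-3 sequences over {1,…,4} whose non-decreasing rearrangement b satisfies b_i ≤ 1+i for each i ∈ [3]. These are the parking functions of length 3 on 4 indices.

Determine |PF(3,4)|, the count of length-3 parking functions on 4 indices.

50

|PF(3,4)| = (5−3)·5^(3−1) = 2 · 25 = 50
E.g. (2,3,2) → sorted (2,2,3): b_i ≤ 1+i ∀i, a PF.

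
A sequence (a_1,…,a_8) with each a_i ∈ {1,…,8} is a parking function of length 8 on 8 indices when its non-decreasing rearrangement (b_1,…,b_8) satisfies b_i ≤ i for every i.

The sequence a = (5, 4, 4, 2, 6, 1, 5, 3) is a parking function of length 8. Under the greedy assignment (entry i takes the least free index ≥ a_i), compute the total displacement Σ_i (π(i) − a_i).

6

Σπ(i) = 1+…+8 = 36; Σa = 5+4+4+2+6+1+5+3 = 30; disp = 36−30 = 6.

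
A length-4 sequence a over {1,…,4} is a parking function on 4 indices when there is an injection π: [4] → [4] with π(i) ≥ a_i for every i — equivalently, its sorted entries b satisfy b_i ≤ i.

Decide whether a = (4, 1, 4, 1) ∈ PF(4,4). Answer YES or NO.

Sorted: b = (1, 1, 4, 4).
  b_1=1 ≤ 1
  b_2=1 ≤ 2
  b_3=4 > 3
  fails at i=3 ⇒ NO

NO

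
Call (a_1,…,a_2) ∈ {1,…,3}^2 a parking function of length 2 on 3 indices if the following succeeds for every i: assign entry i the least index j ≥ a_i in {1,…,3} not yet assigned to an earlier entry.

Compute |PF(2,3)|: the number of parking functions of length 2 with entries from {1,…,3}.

#PF = (4−2)·4^(2−1) = 2 · 4 = 8 (Konheim–Weiss)
One tuple (2,1) → sorted (1,2): b_i ≤ 1+i ∀i, a PF.

8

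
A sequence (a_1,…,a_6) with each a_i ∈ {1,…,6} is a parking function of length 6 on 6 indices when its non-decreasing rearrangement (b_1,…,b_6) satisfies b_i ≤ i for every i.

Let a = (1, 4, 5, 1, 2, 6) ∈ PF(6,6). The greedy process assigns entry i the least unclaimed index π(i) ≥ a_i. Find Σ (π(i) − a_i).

2

Σπ = 21 ({1..6} each once); Σa = 1+4+5+1+2+6 = 19; disp = 21−19 = 2.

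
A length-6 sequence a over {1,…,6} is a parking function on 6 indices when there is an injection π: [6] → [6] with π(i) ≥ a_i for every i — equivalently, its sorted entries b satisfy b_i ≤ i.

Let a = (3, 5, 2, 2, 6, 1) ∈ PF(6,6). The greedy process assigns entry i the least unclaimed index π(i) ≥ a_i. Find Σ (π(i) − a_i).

Σπ = 21 ({1..6} each once); Σa = 3+5+2+2+6+1 = 19; disp = 21−19 = 2.

2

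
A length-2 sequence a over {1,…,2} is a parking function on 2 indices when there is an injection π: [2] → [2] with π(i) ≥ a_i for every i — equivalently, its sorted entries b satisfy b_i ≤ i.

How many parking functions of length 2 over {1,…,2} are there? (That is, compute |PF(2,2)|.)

3

|PF| = 1·3^1 = 1 · 3 = 3 (Konheim–Weiss)
One tuple (2,1) → sorted (1,2): b_i ≤ i ∀i, a PF.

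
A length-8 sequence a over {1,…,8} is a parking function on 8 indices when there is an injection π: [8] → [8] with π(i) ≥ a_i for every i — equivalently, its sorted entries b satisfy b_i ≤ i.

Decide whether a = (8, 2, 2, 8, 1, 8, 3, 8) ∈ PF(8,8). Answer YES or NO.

NO

Order a: b = (1, 2, 2, 3, 8, 8, 8, 8).
  b_1=1 ≤ 1
  b_2=2 ≤ 2
  b_3=2 ≤ 3
  b_4=3 ≤ 4
  b_5=8 > 5
  fails at i=5 ⇒ NO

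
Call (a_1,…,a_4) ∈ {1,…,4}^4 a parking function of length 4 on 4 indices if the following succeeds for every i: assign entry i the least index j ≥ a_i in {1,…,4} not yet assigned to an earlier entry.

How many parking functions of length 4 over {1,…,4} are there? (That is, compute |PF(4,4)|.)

|PF| = (4+1−4)·(4+1)^{4−1} = 1·125 = 125 (Pollak)
Example (2,4,1,3) → sorted (1,2,3,4): b_i ≤ i ∀i, a PF.

125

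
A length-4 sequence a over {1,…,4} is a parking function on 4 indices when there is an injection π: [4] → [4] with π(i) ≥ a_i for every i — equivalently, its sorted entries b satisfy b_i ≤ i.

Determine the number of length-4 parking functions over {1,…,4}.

|PF(4,4)| = (4+1−4)·(4+1)^{4−1} = 1×125 = 125 (Konheim–Weiss)
E.g. (3,3,1,1) → sorted (1,1,3,3): b_i ≤ i ∀i, a PF.

125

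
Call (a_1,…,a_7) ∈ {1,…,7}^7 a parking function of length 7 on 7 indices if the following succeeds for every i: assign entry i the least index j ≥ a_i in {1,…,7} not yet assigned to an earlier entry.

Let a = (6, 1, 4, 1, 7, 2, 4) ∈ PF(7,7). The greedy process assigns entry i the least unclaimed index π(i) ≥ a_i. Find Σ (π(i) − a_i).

Σπ = 7·8/2 = 28 (π permutes [7]); Σa = 6+1+4+1+7+2+4 = 25; disp = 28−25 = 3.

3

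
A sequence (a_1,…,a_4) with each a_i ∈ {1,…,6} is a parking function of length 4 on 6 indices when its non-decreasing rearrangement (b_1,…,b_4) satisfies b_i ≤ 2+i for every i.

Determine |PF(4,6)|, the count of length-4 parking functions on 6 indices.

1029

|PF(4,6)| = 3·7^3 = 3 · 343 = 1029 [KW]
One tuple (3,6,5,1) → sorted (1,3,5,6): b_i ≤ 2+i ∀i, a PF.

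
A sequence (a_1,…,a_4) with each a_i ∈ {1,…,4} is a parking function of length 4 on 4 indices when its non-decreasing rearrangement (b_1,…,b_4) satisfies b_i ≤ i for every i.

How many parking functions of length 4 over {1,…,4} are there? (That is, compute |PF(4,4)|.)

#PF = (4+1−4)·(4+1)^{4−1} = 1·125 = 125
Check (3,1,2,1) → sorted (1,1,2,3): b_i ≤ i ∀i, a PF.

125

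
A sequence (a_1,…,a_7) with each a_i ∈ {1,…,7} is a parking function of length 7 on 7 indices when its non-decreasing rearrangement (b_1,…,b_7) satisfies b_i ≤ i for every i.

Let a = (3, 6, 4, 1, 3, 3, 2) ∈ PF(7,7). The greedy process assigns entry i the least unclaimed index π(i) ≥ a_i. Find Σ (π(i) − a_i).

Σπ = 7·8/2 = 28 (π permutes [7]); Σa = 3+6+4+1+3+3+2 = 22; disp = 28−22 = 6.

6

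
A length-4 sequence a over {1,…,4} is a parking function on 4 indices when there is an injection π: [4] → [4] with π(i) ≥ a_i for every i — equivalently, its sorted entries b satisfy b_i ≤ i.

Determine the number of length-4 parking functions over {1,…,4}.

125

|PF| = (4−4+1)·(4+1)^(4−1) = 1×125 = 125
E.g. (1,2,2,4) → sorted (1,2,2,4): b_i ≤ i ∀i, a PF.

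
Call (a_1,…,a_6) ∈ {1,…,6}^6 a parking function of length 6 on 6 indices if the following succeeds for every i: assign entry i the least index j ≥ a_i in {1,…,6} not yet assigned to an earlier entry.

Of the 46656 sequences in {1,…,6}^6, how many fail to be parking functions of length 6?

29849

Count = (6−6+1)·(6+1)^(6−1) = 1×16807 = 16807
E.g. (6,3,3,3,6,4) → sorted (3,3,3,4,6,6): b_1=3>1, not a PF.
6^6 − 16807 = 46656 − 16807 = 29849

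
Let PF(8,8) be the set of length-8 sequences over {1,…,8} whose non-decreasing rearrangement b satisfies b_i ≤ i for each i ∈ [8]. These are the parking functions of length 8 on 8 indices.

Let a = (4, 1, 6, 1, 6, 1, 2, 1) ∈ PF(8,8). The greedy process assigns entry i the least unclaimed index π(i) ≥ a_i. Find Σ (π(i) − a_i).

14

Σπ = 36 ({1..8} each once); Σa = 4+1+6+1+6+1+2+1 = 22; disp = 36−22 = 14.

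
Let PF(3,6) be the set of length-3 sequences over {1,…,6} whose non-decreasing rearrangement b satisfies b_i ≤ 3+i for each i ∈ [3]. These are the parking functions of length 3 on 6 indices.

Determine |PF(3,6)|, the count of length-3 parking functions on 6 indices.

|PF(3,6)| = (6+1−3)·(6+1)^{3−1} = 4·49 = 196
One tuple (5,6,2) → sorted (2,5,6): b_i ≤ 3+i ∀i, a PF.

196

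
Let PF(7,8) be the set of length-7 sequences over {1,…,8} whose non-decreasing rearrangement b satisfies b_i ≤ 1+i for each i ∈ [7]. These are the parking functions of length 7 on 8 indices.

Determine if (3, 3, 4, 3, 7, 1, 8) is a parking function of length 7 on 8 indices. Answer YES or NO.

Rearranged: b = (1, 3, 3, 3, 4, 7, 8).
  b_1=1 ≤ 2
  b_2=3 ≤ 3
  b_3=3 ≤ 4
  b_4=3 ≤ 5
  b_5=4 ≤ 6
  b_6=7 ≤ 7
  b_7=8 ≤ 8
All bounds hold ⇒ YES

YES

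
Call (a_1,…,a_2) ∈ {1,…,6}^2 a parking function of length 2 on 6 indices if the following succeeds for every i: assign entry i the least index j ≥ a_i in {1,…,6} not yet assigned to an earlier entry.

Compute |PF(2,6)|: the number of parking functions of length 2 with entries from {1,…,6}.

35

|PF| = (7−2)·7^(2−1) = 5 · 7 = 35 (Pollak)
One tuple (2,2) → sorted (2,2): b_i ≤ 4+i ∀i, a PF.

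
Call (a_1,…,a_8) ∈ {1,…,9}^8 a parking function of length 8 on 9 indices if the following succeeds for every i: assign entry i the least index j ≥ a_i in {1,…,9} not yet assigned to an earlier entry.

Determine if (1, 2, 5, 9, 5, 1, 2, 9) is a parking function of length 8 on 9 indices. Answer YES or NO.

Order a: b = (1, 1, 2, 2, 5, 5, 9, 9).
  b_1=1 ≤ 2
  b_2=1 ≤ 3
  b_3=2 ≤ 4
  b_4=2 ≤ 5
  b_5=5 ≤ 6
  b_6=5 ≤ 7
  b_7=9 > 8
  fails at i=7 ⇒ NO

NO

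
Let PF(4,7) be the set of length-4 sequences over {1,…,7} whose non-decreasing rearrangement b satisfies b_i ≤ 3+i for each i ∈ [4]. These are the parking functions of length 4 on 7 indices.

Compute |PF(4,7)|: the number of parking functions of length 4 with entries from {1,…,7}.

2048

Count = (7−4+1)·(7+1)^(4−1) = 4·512 = 2048 (Konheim–Weiss)
Check (3,5,3,1) → sorted (1,3,3,5): b_i ≤ 3+i ∀i, a PF.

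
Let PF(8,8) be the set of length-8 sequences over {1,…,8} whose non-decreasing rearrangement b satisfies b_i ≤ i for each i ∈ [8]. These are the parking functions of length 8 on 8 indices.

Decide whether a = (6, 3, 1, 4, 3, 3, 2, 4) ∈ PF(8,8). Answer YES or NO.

Rearranged: b = (1, 2, 3, 3, 3, 4, 4, 6).
  b_1=1 ≤ 1
  b_2=2 ≤ 2
  b_3=3 ≤ 3
  b_4=3 ≤ 4
  b_5=3 ≤ 5
  b_6=4 ≤ 6
  b_7=4 ≤ 7
  b_8=6 ≤ 8
All bounds hold ⇒ YES

YES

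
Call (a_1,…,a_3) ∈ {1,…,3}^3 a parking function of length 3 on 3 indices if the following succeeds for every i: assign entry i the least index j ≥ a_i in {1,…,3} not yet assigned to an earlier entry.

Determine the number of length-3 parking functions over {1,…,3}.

#PF = 1·4^2 = 1×16 = 16 (Konheim–Weiss)
E.g. (3,2,1) → sorted (1,2,3): b_i ≤ i ∀i, a PF.

16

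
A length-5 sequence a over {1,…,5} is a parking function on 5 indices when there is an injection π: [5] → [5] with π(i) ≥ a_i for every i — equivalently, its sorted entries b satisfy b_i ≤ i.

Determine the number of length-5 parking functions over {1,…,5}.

|PF| = (6−5)·6^(5−1) = 1 · 1296 = 1296
Example (1,2,3,3,1) → sorted (1,1,2,3,3): b_i ≤ i ∀i, a PF.

1296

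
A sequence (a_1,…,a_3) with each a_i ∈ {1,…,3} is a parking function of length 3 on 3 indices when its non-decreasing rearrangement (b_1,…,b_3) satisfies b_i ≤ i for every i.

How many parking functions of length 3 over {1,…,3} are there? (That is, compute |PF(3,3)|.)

16

#PF = (4−3)·4^(3−1) = 1×16 = 16 (Pollak)
E.g. (3,1,1) → sorted (1,1,3): b_i ≤ i ∀i, a PF.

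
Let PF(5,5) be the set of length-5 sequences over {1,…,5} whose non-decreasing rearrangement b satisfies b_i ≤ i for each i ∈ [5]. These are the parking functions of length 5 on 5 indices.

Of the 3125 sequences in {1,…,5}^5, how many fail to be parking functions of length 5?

#PF = (6−5)·6^(5−1) = 1 · 1296 = 1296
Check (5,3,5,5,4) → sorted (3,4,5,5,5): b_1=3>1, not a PF.
5^5 − 1296 = 3125 − 1296 = 1829

1829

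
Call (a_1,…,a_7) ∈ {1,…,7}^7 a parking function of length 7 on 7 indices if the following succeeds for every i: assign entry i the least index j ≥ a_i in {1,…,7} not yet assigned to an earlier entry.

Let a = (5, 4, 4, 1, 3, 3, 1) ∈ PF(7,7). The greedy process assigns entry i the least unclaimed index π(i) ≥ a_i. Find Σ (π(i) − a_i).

Σπ = 28 ({1..7} each once); Σa = 5+4+4+1+3+3+1 = 21; disp = 28−21 = 7.

7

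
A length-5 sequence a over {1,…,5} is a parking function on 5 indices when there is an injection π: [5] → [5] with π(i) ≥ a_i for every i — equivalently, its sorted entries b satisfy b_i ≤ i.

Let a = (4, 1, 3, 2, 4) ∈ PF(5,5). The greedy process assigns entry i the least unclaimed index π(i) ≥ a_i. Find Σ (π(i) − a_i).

1

Σπ = 15 ({1..5} each once); Σa = 4+1+3+2+4 = 14; disp = 15−14 = 1.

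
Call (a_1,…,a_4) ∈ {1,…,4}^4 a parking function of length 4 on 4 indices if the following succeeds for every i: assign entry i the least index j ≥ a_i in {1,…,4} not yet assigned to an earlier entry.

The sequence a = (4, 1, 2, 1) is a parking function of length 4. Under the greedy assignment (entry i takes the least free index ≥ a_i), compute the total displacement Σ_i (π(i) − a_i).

Σπ(i) = 1+…+4 = 10; Σa = 4+1+2+1 = 8; disp = 10−8 = 2.

2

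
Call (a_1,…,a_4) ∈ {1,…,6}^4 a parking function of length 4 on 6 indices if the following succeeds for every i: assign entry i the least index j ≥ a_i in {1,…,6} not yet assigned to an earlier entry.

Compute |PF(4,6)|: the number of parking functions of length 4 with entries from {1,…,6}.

|PF| = (7−4)·7^(4−1) = 3·343 = 1029 [KW]
One tuple (2,5,2,2) → sorted (2,2,2,5): b_i ≤ 2+i ∀i, a PF.

1029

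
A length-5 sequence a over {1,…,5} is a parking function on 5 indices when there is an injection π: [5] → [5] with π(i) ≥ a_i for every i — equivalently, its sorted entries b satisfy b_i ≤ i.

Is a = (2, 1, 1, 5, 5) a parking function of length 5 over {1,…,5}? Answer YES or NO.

NO

Order a: b = (1, 1, 2, 5, 5).
  b_1=1 ≤ 1
  b_2=1 ≤ 2
  b_3=2 ≤ 3
  b_4=5 > 4
  fails at i=4 ⇒ NO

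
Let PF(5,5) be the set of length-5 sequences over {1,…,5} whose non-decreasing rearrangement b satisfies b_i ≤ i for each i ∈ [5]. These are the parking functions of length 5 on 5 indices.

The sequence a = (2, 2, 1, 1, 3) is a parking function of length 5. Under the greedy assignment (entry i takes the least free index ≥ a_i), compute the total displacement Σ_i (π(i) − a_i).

6

Σπ = 15 ({1..5} each once); Σa = 2+2+1+1+3 = 9; disp = 15−9 = 6.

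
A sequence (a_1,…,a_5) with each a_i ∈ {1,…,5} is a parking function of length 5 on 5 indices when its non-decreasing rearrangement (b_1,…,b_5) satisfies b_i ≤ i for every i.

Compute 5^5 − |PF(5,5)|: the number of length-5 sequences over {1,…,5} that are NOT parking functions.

|PF(5,5)| = (5+1−5)·(5+1)^{5−1} = 1×1296 = 1296
E.g. (5,5,1,5,3) → sorted (1,3,5,5,5): b_2=3>2, not a PF.
Total 3125; non-PF = 3125−1296 = 1829

1829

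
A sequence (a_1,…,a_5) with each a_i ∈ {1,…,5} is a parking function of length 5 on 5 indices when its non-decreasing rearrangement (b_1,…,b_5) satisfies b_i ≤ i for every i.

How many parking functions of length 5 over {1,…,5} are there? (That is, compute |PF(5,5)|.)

|PF| = (5−5+1)·(5+1)^(5−1) = 1 · 1296 = 1296 (Konheim–Weiss)
E.g. (3,1,3,3,1) → sorted (1,1,3,3,3): b_i ≤ i ∀i, a PF.

1296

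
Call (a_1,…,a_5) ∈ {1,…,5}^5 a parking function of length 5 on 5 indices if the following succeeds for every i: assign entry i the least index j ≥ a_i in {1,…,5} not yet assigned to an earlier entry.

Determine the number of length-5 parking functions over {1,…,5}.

1296

Count = (6−5)·6^(5−1) = 1 · 1296 = 1296
E.g. (1,1,5,2,3) → sorted (1,1,2,3,5): b_i ≤ i ∀i, a PF.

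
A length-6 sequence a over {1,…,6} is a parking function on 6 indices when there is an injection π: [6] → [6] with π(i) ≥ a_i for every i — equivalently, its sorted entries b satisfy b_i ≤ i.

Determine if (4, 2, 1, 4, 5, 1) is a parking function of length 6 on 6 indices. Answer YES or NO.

Rearranged: b = (1, 1, 2, 4, 4, 5).
  b_1=1 ≤ 1
  b_2=1 ≤ 2
  b_3=2 ≤ 3
  b_4=4 ≤ 4
  b_5=4 ≤ 5
  b_6=5 ≤ 6
All bounds hold ⇒ YES

YES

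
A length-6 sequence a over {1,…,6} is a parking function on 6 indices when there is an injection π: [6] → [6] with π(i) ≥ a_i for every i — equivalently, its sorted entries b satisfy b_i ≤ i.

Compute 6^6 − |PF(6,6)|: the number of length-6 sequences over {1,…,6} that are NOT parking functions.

|PF| = 1·7^5 = 1·16807 = 16807 [KW]
Example (1,6,6,6,3,6) → sorted (1,3,6,6,6,6): b_2=3>2, not a PF.
6^6 − 16807 = 46656 − 16807 = 29849

29849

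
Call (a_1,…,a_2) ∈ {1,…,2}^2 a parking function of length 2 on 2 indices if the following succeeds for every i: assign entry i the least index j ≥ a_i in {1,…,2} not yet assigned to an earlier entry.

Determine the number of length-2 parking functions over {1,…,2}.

|PF(2,2)| = 1·3^1 = 1 · 3 = 3 [KW]
Example (1,1) → sorted (1,1): b_i ≤ i ∀i, a PF.

3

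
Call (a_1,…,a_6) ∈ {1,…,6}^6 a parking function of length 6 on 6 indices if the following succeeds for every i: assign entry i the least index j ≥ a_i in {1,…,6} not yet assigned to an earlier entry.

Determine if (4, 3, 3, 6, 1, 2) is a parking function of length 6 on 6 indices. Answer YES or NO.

Sorted: b = (1, 2, 3, 3, 4, 6).
  b_1=1 ≤ 1
  b_2=2 ≤ 2
  b_3=3 ≤ 3
  b_4=3 ≤ 4
  b_5=4 ≤ 5
  b_6=6 ≤ 6
All bounds hold ⇒ YES

YES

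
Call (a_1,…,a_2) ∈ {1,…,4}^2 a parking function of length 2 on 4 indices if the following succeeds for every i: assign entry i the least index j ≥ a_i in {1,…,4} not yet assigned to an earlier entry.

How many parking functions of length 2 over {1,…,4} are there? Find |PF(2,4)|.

15

Count = (4+1−2)·(4+1)^{2−1} = 3×5 = 15 (Pollak)
E.g. (2,4) → sorted (2,4): b_i ≤ 2+i ∀i, a PF.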